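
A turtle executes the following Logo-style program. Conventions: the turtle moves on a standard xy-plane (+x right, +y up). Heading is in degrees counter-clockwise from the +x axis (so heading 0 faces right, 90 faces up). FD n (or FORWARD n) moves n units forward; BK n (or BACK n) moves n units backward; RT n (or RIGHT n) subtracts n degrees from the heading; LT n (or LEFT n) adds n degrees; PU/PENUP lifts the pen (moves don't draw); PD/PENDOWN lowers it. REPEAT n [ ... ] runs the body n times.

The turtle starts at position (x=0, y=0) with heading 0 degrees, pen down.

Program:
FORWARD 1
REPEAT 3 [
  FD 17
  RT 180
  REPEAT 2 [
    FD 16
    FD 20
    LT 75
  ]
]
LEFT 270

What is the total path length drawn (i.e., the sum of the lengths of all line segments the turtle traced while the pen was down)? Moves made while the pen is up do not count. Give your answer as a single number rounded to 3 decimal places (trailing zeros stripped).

Answer: 268

Derivation:
Executing turtle program step by step:
Start: pos=(0,0), heading=0, pen down
FD 1: (0,0) -> (1,0) [heading=0, draw]
REPEAT 3 [
  -- iteration 1/3 --
  FD 17: (1,0) -> (18,0) [heading=0, draw]
  RT 180: heading 0 -> 180
  REPEAT 2 [
    -- iteration 1/2 --
    FD 16: (18,0) -> (2,0) [heading=180, draw]
    FD 20: (2,0) -> (-18,0) [heading=180, draw]
    LT 75: heading 180 -> 255
    -- iteration 2/2 --
    FD 16: (-18,0) -> (-22.141,-15.455) [heading=255, draw]
    FD 20: (-22.141,-15.455) -> (-27.317,-34.773) [heading=255, draw]
    LT 75: heading 255 -> 330
  ]
  -- iteration 2/3 --
  FD 17: (-27.317,-34.773) -> (-12.595,-43.273) [heading=330, draw]
  RT 180: heading 330 -> 150
  REPEAT 2 [
    -- iteration 1/2 --
    FD 16: (-12.595,-43.273) -> (-26.451,-35.273) [heading=150, draw]
    FD 20: (-26.451,-35.273) -> (-43.772,-25.273) [heading=150, draw]
    LT 75: heading 150 -> 225
    -- iteration 2/2 --
    FD 16: (-43.772,-25.273) -> (-55.086,-36.587) [heading=225, draw]
    FD 20: (-55.086,-36.587) -> (-69.228,-50.729) [heading=225, draw]
    LT 75: heading 225 -> 300
  ]
  -- iteration 3/3 --
  FD 17: (-69.228,-50.729) -> (-60.728,-65.452) [heading=300, draw]
  RT 180: heading 300 -> 120
  REPEAT 2 [
    -- iteration 1/2 --
    FD 16: (-60.728,-65.452) -> (-68.728,-51.595) [heading=120, draw]
    FD 20: (-68.728,-51.595) -> (-78.728,-34.275) [heading=120, draw]
    LT 75: heading 120 -> 195
    -- iteration 2/2 --
    FD 16: (-78.728,-34.275) -> (-94.183,-38.416) [heading=195, draw]
    FD 20: (-94.183,-38.416) -> (-113.501,-43.592) [heading=195, draw]
    LT 75: heading 195 -> 270
  ]
]
LT 270: heading 270 -> 180
Final: pos=(-113.501,-43.592), heading=180, 16 segment(s) drawn

Segment lengths:
  seg 1: (0,0) -> (1,0), length = 1
  seg 2: (1,0) -> (18,0), length = 17
  seg 3: (18,0) -> (2,0), length = 16
  seg 4: (2,0) -> (-18,0), length = 20
  seg 5: (-18,0) -> (-22.141,-15.455), length = 16
  seg 6: (-22.141,-15.455) -> (-27.317,-34.773), length = 20
  seg 7: (-27.317,-34.773) -> (-12.595,-43.273), length = 17
  seg 8: (-12.595,-43.273) -> (-26.451,-35.273), length = 16
  seg 9: (-26.451,-35.273) -> (-43.772,-25.273), length = 20
  seg 10: (-43.772,-25.273) -> (-55.086,-36.587), length = 16
  seg 11: (-55.086,-36.587) -> (-69.228,-50.729), length = 20
  seg 12: (-69.228,-50.729) -> (-60.728,-65.452), length = 17
  seg 13: (-60.728,-65.452) -> (-68.728,-51.595), length = 16
  seg 14: (-68.728,-51.595) -> (-78.728,-34.275), length = 20
  seg 15: (-78.728,-34.275) -> (-94.183,-38.416), length = 16
  seg 16: (-94.183,-38.416) -> (-113.501,-43.592), length = 20
Total = 268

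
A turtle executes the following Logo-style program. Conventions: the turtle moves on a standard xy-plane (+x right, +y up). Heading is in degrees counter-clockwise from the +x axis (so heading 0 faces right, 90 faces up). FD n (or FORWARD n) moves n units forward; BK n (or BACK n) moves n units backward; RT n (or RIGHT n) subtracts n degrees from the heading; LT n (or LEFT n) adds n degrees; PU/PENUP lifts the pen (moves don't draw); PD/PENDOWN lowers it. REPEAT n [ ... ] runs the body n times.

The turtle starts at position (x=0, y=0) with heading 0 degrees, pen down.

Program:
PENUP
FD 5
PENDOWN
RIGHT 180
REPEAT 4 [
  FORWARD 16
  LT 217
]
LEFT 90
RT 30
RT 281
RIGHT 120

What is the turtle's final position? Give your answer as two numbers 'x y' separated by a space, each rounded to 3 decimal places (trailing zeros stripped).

Executing turtle program step by step:
Start: pos=(0,0), heading=0, pen down
PU: pen up
FD 5: (0,0) -> (5,0) [heading=0, move]
PD: pen down
RT 180: heading 0 -> 180
REPEAT 4 [
  -- iteration 1/4 --
  FD 16: (5,0) -> (-11,0) [heading=180, draw]
  LT 217: heading 180 -> 37
  -- iteration 2/4 --
  FD 16: (-11,0) -> (1.778,9.629) [heading=37, draw]
  LT 217: heading 37 -> 254
  -- iteration 3/4 --
  FD 16: (1.778,9.629) -> (-2.632,-5.751) [heading=254, draw]
  LT 217: heading 254 -> 111
  -- iteration 4/4 --
  FD 16: (-2.632,-5.751) -> (-8.366,9.186) [heading=111, draw]
  LT 217: heading 111 -> 328
]
LT 90: heading 328 -> 58
RT 30: heading 58 -> 28
RT 281: heading 28 -> 107
RT 120: heading 107 -> 347
Final: pos=(-8.366,9.186), heading=347, 4 segment(s) drawn

Answer: -8.366 9.186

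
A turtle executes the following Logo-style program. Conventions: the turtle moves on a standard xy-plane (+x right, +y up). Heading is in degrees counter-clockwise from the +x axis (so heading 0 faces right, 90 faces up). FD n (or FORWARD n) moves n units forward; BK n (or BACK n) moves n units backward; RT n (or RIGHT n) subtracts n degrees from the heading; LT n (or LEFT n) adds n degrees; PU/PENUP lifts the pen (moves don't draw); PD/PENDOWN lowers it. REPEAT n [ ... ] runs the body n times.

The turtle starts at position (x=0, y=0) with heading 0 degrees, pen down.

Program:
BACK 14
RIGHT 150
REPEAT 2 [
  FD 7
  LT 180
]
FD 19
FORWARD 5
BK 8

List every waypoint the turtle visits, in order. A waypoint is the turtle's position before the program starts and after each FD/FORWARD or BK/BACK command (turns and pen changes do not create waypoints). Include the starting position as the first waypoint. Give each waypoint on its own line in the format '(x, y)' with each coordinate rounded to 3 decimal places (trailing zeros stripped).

Answer: (0, 0)
(-14, 0)
(-20.062, -3.5)
(-14, 0)
(-30.454, -9.5)
(-34.785, -12)
(-27.856, -8)

Derivation:
Executing turtle program step by step:
Start: pos=(0,0), heading=0, pen down
BK 14: (0,0) -> (-14,0) [heading=0, draw]
RT 150: heading 0 -> 210
REPEAT 2 [
  -- iteration 1/2 --
  FD 7: (-14,0) -> (-20.062,-3.5) [heading=210, draw]
  LT 180: heading 210 -> 30
  -- iteration 2/2 --
  FD 7: (-20.062,-3.5) -> (-14,0) [heading=30, draw]
  LT 180: heading 30 -> 210
]
FD 19: (-14,0) -> (-30.454,-9.5) [heading=210, draw]
FD 5: (-30.454,-9.5) -> (-34.785,-12) [heading=210, draw]
BK 8: (-34.785,-12) -> (-27.856,-8) [heading=210, draw]
Final: pos=(-27.856,-8), heading=210, 6 segment(s) drawn
Waypoints (7 total):
(0, 0)
(-14, 0)
(-20.062, -3.5)
(-14, 0)
(-30.454, -9.5)
(-34.785, -12)
(-27.856, -8)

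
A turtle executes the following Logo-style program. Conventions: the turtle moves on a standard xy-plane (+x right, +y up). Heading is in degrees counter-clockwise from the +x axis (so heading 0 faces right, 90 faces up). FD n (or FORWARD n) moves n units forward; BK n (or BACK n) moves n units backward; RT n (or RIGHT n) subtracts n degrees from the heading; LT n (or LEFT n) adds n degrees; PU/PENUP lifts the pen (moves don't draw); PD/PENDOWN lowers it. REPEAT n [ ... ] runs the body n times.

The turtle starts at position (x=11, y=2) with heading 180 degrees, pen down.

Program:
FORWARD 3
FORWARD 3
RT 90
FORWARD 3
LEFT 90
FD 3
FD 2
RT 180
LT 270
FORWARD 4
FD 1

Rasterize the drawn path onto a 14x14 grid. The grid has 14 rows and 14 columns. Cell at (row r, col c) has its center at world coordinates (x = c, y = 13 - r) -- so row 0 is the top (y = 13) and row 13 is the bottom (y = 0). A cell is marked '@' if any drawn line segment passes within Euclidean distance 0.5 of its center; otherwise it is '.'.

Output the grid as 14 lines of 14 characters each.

Segment 0: (11,2) -> (8,2)
Segment 1: (8,2) -> (5,2)
Segment 2: (5,2) -> (5,5)
Segment 3: (5,5) -> (2,5)
Segment 4: (2,5) -> (0,5)
Segment 5: (0,5) -> (-0,1)
Segment 6: (-0,1) -> (-0,0)

Answer: ..............
..............
..............
..............
..............
..............
..............
..............
@@@@@@........
@....@........
@....@........
@....@@@@@@@..
@.............
@.............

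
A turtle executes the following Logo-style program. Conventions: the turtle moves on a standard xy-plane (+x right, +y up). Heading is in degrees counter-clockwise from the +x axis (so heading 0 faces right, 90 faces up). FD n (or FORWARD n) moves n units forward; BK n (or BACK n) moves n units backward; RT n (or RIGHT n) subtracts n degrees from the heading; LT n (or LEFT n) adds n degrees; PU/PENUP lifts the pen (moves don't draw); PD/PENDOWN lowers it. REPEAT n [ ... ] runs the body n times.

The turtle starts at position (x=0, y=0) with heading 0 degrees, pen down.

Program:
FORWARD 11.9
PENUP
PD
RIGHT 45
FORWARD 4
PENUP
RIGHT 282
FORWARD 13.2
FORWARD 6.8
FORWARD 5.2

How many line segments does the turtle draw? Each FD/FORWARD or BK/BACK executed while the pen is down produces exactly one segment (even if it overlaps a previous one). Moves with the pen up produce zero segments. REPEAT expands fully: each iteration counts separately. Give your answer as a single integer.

Answer: 2

Derivation:
Executing turtle program step by step:
Start: pos=(0,0), heading=0, pen down
FD 11.9: (0,0) -> (11.9,0) [heading=0, draw]
PU: pen up
PD: pen down
RT 45: heading 0 -> 315
FD 4: (11.9,0) -> (14.728,-2.828) [heading=315, draw]
PU: pen up
RT 282: heading 315 -> 33
FD 13.2: (14.728,-2.828) -> (25.799,4.361) [heading=33, move]
FD 6.8: (25.799,4.361) -> (31.502,8.064) [heading=33, move]
FD 5.2: (31.502,8.064) -> (35.863,10.896) [heading=33, move]
Final: pos=(35.863,10.896), heading=33, 2 segment(s) drawn
Segments drawn: 2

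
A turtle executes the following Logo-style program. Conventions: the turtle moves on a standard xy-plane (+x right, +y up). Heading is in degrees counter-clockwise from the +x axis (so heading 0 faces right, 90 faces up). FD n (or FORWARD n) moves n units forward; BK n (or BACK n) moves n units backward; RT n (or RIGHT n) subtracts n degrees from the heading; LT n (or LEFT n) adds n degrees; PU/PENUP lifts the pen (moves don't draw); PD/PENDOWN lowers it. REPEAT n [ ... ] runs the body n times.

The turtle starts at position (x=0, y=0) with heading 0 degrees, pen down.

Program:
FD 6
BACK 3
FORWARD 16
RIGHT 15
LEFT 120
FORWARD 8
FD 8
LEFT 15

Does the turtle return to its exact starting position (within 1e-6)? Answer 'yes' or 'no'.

Executing turtle program step by step:
Start: pos=(0,0), heading=0, pen down
FD 6: (0,0) -> (6,0) [heading=0, draw]
BK 3: (6,0) -> (3,0) [heading=0, draw]
FD 16: (3,0) -> (19,0) [heading=0, draw]
RT 15: heading 0 -> 345
LT 120: heading 345 -> 105
FD 8: (19,0) -> (16.929,7.727) [heading=105, draw]
FD 8: (16.929,7.727) -> (14.859,15.455) [heading=105, draw]
LT 15: heading 105 -> 120
Final: pos=(14.859,15.455), heading=120, 5 segment(s) drawn

Start position: (0, 0)
Final position: (14.859, 15.455)
Distance = 21.439; >= 1e-6 -> NOT closed

Answer: no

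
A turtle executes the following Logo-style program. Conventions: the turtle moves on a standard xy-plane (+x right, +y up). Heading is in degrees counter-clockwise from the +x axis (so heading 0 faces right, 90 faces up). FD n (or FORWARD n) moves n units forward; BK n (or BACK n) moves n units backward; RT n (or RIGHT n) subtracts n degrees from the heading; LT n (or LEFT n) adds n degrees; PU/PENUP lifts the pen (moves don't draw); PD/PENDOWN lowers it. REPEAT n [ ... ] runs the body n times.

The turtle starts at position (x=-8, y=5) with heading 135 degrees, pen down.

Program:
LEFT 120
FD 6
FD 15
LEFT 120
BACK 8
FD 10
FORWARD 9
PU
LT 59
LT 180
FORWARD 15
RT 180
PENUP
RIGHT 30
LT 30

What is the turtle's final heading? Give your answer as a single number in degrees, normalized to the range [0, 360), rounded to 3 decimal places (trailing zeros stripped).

Executing turtle program step by step:
Start: pos=(-8,5), heading=135, pen down
LT 120: heading 135 -> 255
FD 6: (-8,5) -> (-9.553,-0.796) [heading=255, draw]
FD 15: (-9.553,-0.796) -> (-13.435,-15.284) [heading=255, draw]
LT 120: heading 255 -> 15
BK 8: (-13.435,-15.284) -> (-21.163,-17.355) [heading=15, draw]
FD 10: (-21.163,-17.355) -> (-11.503,-14.767) [heading=15, draw]
FD 9: (-11.503,-14.767) -> (-2.81,-12.437) [heading=15, draw]
PU: pen up
LT 59: heading 15 -> 74
LT 180: heading 74 -> 254
FD 15: (-2.81,-12.437) -> (-6.945,-26.856) [heading=254, move]
RT 180: heading 254 -> 74
PU: pen up
RT 30: heading 74 -> 44
LT 30: heading 44 -> 74
Final: pos=(-6.945,-26.856), heading=74, 5 segment(s) drawn

Answer: 74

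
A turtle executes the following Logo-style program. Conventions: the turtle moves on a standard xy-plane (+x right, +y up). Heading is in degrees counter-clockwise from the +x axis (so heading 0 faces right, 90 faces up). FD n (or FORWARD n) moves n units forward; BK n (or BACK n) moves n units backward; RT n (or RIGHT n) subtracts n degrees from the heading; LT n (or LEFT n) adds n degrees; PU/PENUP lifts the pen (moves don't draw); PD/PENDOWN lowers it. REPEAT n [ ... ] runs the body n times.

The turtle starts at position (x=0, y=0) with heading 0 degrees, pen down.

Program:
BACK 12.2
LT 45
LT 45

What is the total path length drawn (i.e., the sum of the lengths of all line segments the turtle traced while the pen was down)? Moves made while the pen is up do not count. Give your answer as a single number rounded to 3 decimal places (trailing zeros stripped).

Executing turtle program step by step:
Start: pos=(0,0), heading=0, pen down
BK 12.2: (0,0) -> (-12.2,0) [heading=0, draw]
LT 45: heading 0 -> 45
LT 45: heading 45 -> 90
Final: pos=(-12.2,0), heading=90, 1 segment(s) drawn

Segment lengths:
  seg 1: (0,0) -> (-12.2,0), length = 12.2
Total = 12.2

Answer: 12.2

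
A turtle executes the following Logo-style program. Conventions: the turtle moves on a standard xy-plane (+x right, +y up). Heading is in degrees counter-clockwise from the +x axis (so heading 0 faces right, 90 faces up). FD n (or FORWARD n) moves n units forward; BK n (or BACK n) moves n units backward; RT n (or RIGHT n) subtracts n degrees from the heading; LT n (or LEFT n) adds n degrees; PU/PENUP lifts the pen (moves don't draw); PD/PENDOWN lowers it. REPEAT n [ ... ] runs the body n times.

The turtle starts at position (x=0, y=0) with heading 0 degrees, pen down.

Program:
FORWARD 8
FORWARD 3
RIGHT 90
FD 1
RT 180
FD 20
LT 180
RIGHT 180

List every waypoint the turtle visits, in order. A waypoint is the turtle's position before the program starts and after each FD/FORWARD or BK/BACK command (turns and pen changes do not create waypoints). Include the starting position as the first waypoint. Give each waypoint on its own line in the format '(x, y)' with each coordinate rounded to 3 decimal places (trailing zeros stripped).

Executing turtle program step by step:
Start: pos=(0,0), heading=0, pen down
FD 8: (0,0) -> (8,0) [heading=0, draw]
FD 3: (8,0) -> (11,0) [heading=0, draw]
RT 90: heading 0 -> 270
FD 1: (11,0) -> (11,-1) [heading=270, draw]
RT 180: heading 270 -> 90
FD 20: (11,-1) -> (11,19) [heading=90, draw]
LT 180: heading 90 -> 270
RT 180: heading 270 -> 90
Final: pos=(11,19), heading=90, 4 segment(s) drawn
Waypoints (5 total):
(0, 0)
(8, 0)
(11, 0)
(11, -1)
(11, 19)

Answer: (0, 0)
(8, 0)
(11, 0)
(11, -1)
(11, 19)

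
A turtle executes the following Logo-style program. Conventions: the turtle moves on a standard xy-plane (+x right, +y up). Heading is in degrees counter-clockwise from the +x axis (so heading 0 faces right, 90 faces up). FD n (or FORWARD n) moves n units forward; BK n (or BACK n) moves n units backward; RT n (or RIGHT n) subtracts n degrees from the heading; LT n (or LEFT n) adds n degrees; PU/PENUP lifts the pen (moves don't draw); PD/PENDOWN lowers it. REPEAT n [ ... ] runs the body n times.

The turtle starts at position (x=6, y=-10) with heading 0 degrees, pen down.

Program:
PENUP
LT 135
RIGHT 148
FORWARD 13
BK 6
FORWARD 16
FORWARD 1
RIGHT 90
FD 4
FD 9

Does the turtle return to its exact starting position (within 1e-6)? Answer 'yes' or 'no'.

Answer: no

Derivation:
Executing turtle program step by step:
Start: pos=(6,-10), heading=0, pen down
PU: pen up
LT 135: heading 0 -> 135
RT 148: heading 135 -> 347
FD 13: (6,-10) -> (18.667,-12.924) [heading=347, move]
BK 6: (18.667,-12.924) -> (12.821,-11.575) [heading=347, move]
FD 16: (12.821,-11.575) -> (28.411,-15.174) [heading=347, move]
FD 1: (28.411,-15.174) -> (29.385,-15.399) [heading=347, move]
RT 90: heading 347 -> 257
FD 4: (29.385,-15.399) -> (28.485,-19.296) [heading=257, move]
FD 9: (28.485,-19.296) -> (26.461,-28.066) [heading=257, move]
Final: pos=(26.461,-28.066), heading=257, 0 segment(s) drawn

Start position: (6, -10)
Final position: (26.461, -28.066)
Distance = 27.295; >= 1e-6 -> NOT closed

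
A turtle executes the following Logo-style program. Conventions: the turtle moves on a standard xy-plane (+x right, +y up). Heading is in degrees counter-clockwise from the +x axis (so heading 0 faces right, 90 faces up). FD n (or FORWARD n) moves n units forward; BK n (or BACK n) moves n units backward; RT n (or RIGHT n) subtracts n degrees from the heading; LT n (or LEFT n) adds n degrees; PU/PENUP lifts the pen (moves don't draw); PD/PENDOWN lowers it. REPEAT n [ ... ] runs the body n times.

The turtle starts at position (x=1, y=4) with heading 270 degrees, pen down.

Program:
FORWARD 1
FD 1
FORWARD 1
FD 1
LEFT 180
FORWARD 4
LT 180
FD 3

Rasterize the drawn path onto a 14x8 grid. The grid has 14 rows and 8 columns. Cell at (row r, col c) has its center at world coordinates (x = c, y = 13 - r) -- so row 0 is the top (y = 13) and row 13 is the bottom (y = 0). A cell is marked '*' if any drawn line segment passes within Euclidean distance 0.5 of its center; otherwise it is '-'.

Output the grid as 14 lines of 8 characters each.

Answer: --------
--------
--------
--------
--------
--------
--------
--------
--------
-*------
-*------
-*------
-*------
-*------

Derivation:
Segment 0: (1,4) -> (1,3)
Segment 1: (1,3) -> (1,2)
Segment 2: (1,2) -> (1,1)
Segment 3: (1,1) -> (1,0)
Segment 4: (1,0) -> (1,4)
Segment 5: (1,4) -> (1,1)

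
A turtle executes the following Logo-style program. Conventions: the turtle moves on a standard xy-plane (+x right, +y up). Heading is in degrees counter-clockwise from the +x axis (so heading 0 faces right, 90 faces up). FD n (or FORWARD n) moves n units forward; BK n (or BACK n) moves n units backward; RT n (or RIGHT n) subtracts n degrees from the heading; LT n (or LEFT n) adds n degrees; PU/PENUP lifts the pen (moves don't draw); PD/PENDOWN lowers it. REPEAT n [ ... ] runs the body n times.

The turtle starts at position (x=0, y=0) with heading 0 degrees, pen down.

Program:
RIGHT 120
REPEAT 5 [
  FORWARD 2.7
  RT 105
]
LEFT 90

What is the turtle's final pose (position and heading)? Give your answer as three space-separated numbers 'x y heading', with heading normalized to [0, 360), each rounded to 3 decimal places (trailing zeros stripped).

Answer: -2.922 -1.687 165

Derivation:
Executing turtle program step by step:
Start: pos=(0,0), heading=0, pen down
RT 120: heading 0 -> 240
REPEAT 5 [
  -- iteration 1/5 --
  FD 2.7: (0,0) -> (-1.35,-2.338) [heading=240, draw]
  RT 105: heading 240 -> 135
  -- iteration 2/5 --
  FD 2.7: (-1.35,-2.338) -> (-3.259,-0.429) [heading=135, draw]
  RT 105: heading 135 -> 30
  -- iteration 3/5 --
  FD 2.7: (-3.259,-0.429) -> (-0.921,0.921) [heading=30, draw]
  RT 105: heading 30 -> 285
  -- iteration 4/5 --
  FD 2.7: (-0.921,0.921) -> (-0.222,-1.687) [heading=285, draw]
  RT 105: heading 285 -> 180
  -- iteration 5/5 --
  FD 2.7: (-0.222,-1.687) -> (-2.922,-1.687) [heading=180, draw]
  RT 105: heading 180 -> 75
]
LT 90: heading 75 -> 165
Final: pos=(-2.922,-1.687), heading=165, 5 segment(s) drawn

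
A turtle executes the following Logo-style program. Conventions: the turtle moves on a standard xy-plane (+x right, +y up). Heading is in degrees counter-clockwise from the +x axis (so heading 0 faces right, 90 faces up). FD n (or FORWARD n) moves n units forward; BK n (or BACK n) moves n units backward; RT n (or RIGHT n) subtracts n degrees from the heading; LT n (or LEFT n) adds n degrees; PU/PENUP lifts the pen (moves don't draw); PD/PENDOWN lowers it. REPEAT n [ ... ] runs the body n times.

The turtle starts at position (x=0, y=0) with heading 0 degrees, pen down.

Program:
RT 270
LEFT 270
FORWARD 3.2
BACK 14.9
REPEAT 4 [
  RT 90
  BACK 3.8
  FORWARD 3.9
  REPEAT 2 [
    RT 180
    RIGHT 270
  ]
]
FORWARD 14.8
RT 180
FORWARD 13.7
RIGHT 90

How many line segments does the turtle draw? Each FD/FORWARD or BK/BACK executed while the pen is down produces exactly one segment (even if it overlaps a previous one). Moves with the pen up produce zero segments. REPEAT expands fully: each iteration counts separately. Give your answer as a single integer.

Executing turtle program step by step:
Start: pos=(0,0), heading=0, pen down
RT 270: heading 0 -> 90
LT 270: heading 90 -> 0
FD 3.2: (0,0) -> (3.2,0) [heading=0, draw]
BK 14.9: (3.2,0) -> (-11.7,0) [heading=0, draw]
REPEAT 4 [
  -- iteration 1/4 --
  RT 90: heading 0 -> 270
  BK 3.8: (-11.7,0) -> (-11.7,3.8) [heading=270, draw]
  FD 3.9: (-11.7,3.8) -> (-11.7,-0.1) [heading=270, draw]
  REPEAT 2 [
    -- iteration 1/2 --
    RT 180: heading 270 -> 90
    RT 270: heading 90 -> 180
    -- iteration 2/2 --
    RT 180: heading 180 -> 0
    RT 270: heading 0 -> 90
  ]
  -- iteration 2/4 --
  RT 90: heading 90 -> 0
  BK 3.8: (-11.7,-0.1) -> (-15.5,-0.1) [heading=0, draw]
  FD 3.9: (-15.5,-0.1) -> (-11.6,-0.1) [heading=0, draw]
  REPEAT 2 [
    -- iteration 1/2 --
    RT 180: heading 0 -> 180
    RT 270: heading 180 -> 270
    -- iteration 2/2 --
    RT 180: heading 270 -> 90
    RT 270: heading 90 -> 180
  ]
  -- iteration 3/4 --
  RT 90: heading 180 -> 90
  BK 3.8: (-11.6,-0.1) -> (-11.6,-3.9) [heading=90, draw]
  FD 3.9: (-11.6,-3.9) -> (-11.6,0) [heading=90, draw]
  REPEAT 2 [
    -- iteration 1/2 --
    RT 180: heading 90 -> 270
    RT 270: heading 270 -> 0
    -- iteration 2/2 --
    RT 180: heading 0 -> 180
    RT 270: heading 180 -> 270
  ]
  -- iteration 4/4 --
  RT 90: heading 270 -> 180
  BK 3.8: (-11.6,0) -> (-7.8,0) [heading=180, draw]
  FD 3.9: (-7.8,0) -> (-11.7,0) [heading=180, draw]
  REPEAT 2 [
    -- iteration 1/2 --
    RT 180: heading 180 -> 0
    RT 270: heading 0 -> 90
    -- iteration 2/2 --
    RT 180: heading 90 -> 270
    RT 270: heading 270 -> 0
  ]
]
FD 14.8: (-11.7,0) -> (3.1,0) [heading=0, draw]
RT 180: heading 0 -> 180
FD 13.7: (3.1,0) -> (-10.6,0) [heading=180, draw]
RT 90: heading 180 -> 90
Final: pos=(-10.6,0), heading=90, 12 segment(s) drawn
Segments drawn: 12

Answer: 12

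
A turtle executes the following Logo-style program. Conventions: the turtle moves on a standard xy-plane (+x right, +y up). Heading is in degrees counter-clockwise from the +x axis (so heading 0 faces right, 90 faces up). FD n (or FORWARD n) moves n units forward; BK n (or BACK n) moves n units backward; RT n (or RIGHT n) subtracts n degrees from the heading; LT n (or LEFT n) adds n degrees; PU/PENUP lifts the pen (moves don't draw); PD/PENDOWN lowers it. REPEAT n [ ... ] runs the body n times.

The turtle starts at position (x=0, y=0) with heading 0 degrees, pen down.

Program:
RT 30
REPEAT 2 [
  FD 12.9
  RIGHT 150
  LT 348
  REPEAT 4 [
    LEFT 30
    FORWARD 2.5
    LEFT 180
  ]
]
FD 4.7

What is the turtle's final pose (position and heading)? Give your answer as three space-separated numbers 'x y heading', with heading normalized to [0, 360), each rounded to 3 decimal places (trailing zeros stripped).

Answer: 10.446 -19.902 246

Derivation:
Executing turtle program step by step:
Start: pos=(0,0), heading=0, pen down
RT 30: heading 0 -> 330
REPEAT 2 [
  -- iteration 1/2 --
  FD 12.9: (0,0) -> (11.172,-6.45) [heading=330, draw]
  RT 150: heading 330 -> 180
  LT 348: heading 180 -> 168
  REPEAT 4 [
    -- iteration 1/4 --
    LT 30: heading 168 -> 198
    FD 2.5: (11.172,-6.45) -> (8.794,-7.223) [heading=198, draw]
    LT 180: heading 198 -> 18
    -- iteration 2/4 --
    LT 30: heading 18 -> 48
    FD 2.5: (8.794,-7.223) -> (10.467,-5.365) [heading=48, draw]
    LT 180: heading 48 -> 228
    -- iteration 3/4 --
    LT 30: heading 228 -> 258
    FD 2.5: (10.467,-5.365) -> (9.947,-7.81) [heading=258, draw]
    LT 180: heading 258 -> 78
    -- iteration 4/4 --
    LT 30: heading 78 -> 108
    FD 2.5: (9.947,-7.81) -> (9.175,-5.432) [heading=108, draw]
    LT 180: heading 108 -> 288
  ]
  -- iteration 2/2 --
  FD 12.9: (9.175,-5.432) -> (13.161,-17.701) [heading=288, draw]
  RT 150: heading 288 -> 138
  LT 348: heading 138 -> 126
  REPEAT 4 [
    -- iteration 1/4 --
    LT 30: heading 126 -> 156
    FD 2.5: (13.161,-17.701) -> (10.877,-16.684) [heading=156, draw]
    LT 180: heading 156 -> 336
    -- iteration 2/4 --
    LT 30: heading 336 -> 6
    FD 2.5: (10.877,-16.684) -> (13.363,-16.423) [heading=6, draw]
    LT 180: heading 6 -> 186
    -- iteration 3/4 --
    LT 30: heading 186 -> 216
    FD 2.5: (13.363,-16.423) -> (11.341,-17.892) [heading=216, draw]
    LT 180: heading 216 -> 36
    -- iteration 4/4 --
    LT 30: heading 36 -> 66
    FD 2.5: (11.341,-17.892) -> (12.358,-15.608) [heading=66, draw]
    LT 180: heading 66 -> 246
  ]
]
FD 4.7: (12.358,-15.608) -> (10.446,-19.902) [heading=246, draw]
Final: pos=(10.446,-19.902), heading=246, 11 segment(s) drawn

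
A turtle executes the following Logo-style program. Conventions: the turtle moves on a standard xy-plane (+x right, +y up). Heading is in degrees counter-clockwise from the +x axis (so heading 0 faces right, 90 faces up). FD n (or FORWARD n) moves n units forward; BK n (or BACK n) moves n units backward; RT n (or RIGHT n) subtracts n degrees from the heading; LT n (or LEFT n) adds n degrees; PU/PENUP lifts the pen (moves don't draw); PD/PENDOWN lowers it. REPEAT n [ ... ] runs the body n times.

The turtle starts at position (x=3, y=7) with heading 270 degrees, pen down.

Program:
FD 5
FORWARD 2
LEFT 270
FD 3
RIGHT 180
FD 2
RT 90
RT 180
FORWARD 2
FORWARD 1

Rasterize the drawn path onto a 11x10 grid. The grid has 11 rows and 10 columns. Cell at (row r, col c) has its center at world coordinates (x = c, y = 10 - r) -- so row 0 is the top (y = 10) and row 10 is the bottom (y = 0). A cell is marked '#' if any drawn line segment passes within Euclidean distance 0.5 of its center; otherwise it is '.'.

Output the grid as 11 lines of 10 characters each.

Segment 0: (3,7) -> (3,2)
Segment 1: (3,2) -> (3,0)
Segment 2: (3,0) -> (-0,0)
Segment 3: (-0,0) -> (2,0)
Segment 4: (2,0) -> (2,2)
Segment 5: (2,2) -> (2,3)

Answer: ..........
..........
..........
...#......
...#......
...#......
...#......
..##......
..##......
..##......
####......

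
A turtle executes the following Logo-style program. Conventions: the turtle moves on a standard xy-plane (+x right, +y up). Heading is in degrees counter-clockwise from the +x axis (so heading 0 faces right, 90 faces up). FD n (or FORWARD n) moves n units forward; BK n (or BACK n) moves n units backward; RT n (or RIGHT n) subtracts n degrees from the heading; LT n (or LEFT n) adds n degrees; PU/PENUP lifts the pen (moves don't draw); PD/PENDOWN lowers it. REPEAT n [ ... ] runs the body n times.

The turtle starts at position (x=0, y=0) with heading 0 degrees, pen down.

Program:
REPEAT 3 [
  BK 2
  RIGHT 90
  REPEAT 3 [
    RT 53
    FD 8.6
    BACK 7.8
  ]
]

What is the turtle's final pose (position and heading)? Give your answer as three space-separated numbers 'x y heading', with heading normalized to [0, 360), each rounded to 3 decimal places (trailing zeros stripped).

Answer: 0.247 -1.026 333

Derivation:
Executing turtle program step by step:
Start: pos=(0,0), heading=0, pen down
REPEAT 3 [
  -- iteration 1/3 --
  BK 2: (0,0) -> (-2,0) [heading=0, draw]
  RT 90: heading 0 -> 270
  REPEAT 3 [
    -- iteration 1/3 --
    RT 53: heading 270 -> 217
    FD 8.6: (-2,0) -> (-8.868,-5.176) [heading=217, draw]
    BK 7.8: (-8.868,-5.176) -> (-2.639,-0.481) [heading=217, draw]
    -- iteration 2/3 --
    RT 53: heading 217 -> 164
    FD 8.6: (-2.639,-0.481) -> (-10.906,1.889) [heading=164, draw]
    BK 7.8: (-10.906,1.889) -> (-3.408,-0.261) [heading=164, draw]
    -- iteration 3/3 --
    RT 53: heading 164 -> 111
    FD 8.6: (-3.408,-0.261) -> (-6.49,7.768) [heading=111, draw]
    BK 7.8: (-6.49,7.768) -> (-3.695,0.486) [heading=111, draw]
  ]
  -- iteration 2/3 --
  BK 2: (-3.695,0.486) -> (-2.978,-1.381) [heading=111, draw]
  RT 90: heading 111 -> 21
  REPEAT 3 [
    -- iteration 1/3 --
    RT 53: heading 21 -> 328
    FD 8.6: (-2.978,-1.381) -> (4.315,-5.939) [heading=328, draw]
    BK 7.8: (4.315,-5.939) -> (-2.299,-1.805) [heading=328, draw]
    -- iteration 2/3 --
    RT 53: heading 328 -> 275
    FD 8.6: (-2.299,-1.805) -> (-1.55,-10.372) [heading=275, draw]
    BK 7.8: (-1.55,-10.372) -> (-2.23,-2.602) [heading=275, draw]
    -- iteration 3/3 --
    RT 53: heading 275 -> 222
    FD 8.6: (-2.23,-2.602) -> (-8.621,-8.357) [heading=222, draw]
    BK 7.8: (-8.621,-8.357) -> (-2.824,-3.137) [heading=222, draw]
  ]
  -- iteration 3/3 --
  BK 2: (-2.824,-3.137) -> (-1.338,-1.799) [heading=222, draw]
  RT 90: heading 222 -> 132
  REPEAT 3 [
    -- iteration 1/3 --
    RT 53: heading 132 -> 79
    FD 8.6: (-1.338,-1.799) -> (0.303,6.643) [heading=79, draw]
    BK 7.8: (0.303,6.643) -> (-1.185,-1.014) [heading=79, draw]
    -- iteration 2/3 --
    RT 53: heading 79 -> 26
    FD 8.6: (-1.185,-1.014) -> (6.544,2.756) [heading=26, draw]
    BK 7.8: (6.544,2.756) -> (-0.466,-0.663) [heading=26, draw]
    -- iteration 3/3 --
    RT 53: heading 26 -> 333
    FD 8.6: (-0.466,-0.663) -> (7.196,-4.567) [heading=333, draw]
    BK 7.8: (7.196,-4.567) -> (0.247,-1.026) [heading=333, draw]
  ]
]
Final: pos=(0.247,-1.026), heading=333, 21 segment(s) drawn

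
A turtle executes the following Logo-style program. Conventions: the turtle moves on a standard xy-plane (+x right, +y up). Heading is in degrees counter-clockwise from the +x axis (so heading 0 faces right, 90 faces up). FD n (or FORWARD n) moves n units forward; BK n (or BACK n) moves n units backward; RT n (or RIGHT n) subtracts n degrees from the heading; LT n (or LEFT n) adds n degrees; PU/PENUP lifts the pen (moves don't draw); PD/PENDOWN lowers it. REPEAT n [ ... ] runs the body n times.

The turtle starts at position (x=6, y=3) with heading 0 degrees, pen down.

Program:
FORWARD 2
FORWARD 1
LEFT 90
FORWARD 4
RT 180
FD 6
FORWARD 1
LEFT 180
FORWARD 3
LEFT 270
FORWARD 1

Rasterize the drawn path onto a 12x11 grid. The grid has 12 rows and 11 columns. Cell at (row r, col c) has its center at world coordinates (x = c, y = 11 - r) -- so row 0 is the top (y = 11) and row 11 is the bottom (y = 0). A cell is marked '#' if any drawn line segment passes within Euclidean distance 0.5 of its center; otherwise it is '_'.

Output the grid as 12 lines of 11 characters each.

Segment 0: (6,3) -> (8,3)
Segment 1: (8,3) -> (9,3)
Segment 2: (9,3) -> (9,7)
Segment 3: (9,7) -> (9,1)
Segment 4: (9,1) -> (9,0)
Segment 5: (9,0) -> (9,3)
Segment 6: (9,3) -> (10,3)

Answer: ___________
___________
___________
___________
_________#_
_________#_
_________#_
_________#_
______#####
_________#_
_________#_
_________#_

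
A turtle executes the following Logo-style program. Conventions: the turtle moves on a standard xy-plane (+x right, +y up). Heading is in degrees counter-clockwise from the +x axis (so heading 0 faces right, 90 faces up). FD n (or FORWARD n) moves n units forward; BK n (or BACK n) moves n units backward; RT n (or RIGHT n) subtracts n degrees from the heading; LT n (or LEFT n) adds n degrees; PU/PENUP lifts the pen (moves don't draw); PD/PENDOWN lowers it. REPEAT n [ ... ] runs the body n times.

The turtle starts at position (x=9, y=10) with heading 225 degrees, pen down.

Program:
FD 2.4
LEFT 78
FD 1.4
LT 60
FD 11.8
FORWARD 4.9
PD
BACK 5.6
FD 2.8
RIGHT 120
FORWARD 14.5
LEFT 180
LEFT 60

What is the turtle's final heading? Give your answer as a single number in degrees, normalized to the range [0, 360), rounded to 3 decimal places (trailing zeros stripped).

Executing turtle program step by step:
Start: pos=(9,10), heading=225, pen down
FD 2.4: (9,10) -> (7.303,8.303) [heading=225, draw]
LT 78: heading 225 -> 303
FD 1.4: (7.303,8.303) -> (8.065,7.129) [heading=303, draw]
LT 60: heading 303 -> 3
FD 11.8: (8.065,7.129) -> (19.849,7.746) [heading=3, draw]
FD 4.9: (19.849,7.746) -> (24.743,8.003) [heading=3, draw]
PD: pen down
BK 5.6: (24.743,8.003) -> (19.15,7.71) [heading=3, draw]
FD 2.8: (19.15,7.71) -> (21.946,7.856) [heading=3, draw]
RT 120: heading 3 -> 243
FD 14.5: (21.946,7.856) -> (15.364,-5.063) [heading=243, draw]
LT 180: heading 243 -> 63
LT 60: heading 63 -> 123
Final: pos=(15.364,-5.063), heading=123, 7 segment(s) drawn

Answer: 123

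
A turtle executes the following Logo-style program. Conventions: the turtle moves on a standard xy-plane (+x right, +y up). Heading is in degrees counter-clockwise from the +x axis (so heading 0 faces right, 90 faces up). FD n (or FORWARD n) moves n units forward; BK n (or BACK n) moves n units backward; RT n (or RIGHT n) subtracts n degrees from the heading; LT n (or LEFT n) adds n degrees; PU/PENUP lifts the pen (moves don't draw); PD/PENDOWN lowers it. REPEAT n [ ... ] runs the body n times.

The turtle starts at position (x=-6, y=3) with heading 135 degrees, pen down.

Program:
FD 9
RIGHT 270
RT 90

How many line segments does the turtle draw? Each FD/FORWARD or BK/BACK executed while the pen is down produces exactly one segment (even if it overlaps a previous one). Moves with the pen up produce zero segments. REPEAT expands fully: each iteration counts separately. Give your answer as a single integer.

Executing turtle program step by step:
Start: pos=(-6,3), heading=135, pen down
FD 9: (-6,3) -> (-12.364,9.364) [heading=135, draw]
RT 270: heading 135 -> 225
RT 90: heading 225 -> 135
Final: pos=(-12.364,9.364), heading=135, 1 segment(s) drawn
Segments drawn: 1

Answer: 1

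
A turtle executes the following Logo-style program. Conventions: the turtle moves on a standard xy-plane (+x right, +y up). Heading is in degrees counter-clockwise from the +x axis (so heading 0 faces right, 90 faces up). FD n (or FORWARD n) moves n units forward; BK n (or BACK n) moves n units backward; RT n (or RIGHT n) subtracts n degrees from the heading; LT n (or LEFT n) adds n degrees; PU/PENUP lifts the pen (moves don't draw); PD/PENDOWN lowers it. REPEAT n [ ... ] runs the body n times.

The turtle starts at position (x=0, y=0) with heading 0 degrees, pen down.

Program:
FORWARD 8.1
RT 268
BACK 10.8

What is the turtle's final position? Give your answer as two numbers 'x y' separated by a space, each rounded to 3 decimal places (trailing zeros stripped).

Executing turtle program step by step:
Start: pos=(0,0), heading=0, pen down
FD 8.1: (0,0) -> (8.1,0) [heading=0, draw]
RT 268: heading 0 -> 92
BK 10.8: (8.1,0) -> (8.477,-10.793) [heading=92, draw]
Final: pos=(8.477,-10.793), heading=92, 2 segment(s) drawn

Answer: 8.477 -10.793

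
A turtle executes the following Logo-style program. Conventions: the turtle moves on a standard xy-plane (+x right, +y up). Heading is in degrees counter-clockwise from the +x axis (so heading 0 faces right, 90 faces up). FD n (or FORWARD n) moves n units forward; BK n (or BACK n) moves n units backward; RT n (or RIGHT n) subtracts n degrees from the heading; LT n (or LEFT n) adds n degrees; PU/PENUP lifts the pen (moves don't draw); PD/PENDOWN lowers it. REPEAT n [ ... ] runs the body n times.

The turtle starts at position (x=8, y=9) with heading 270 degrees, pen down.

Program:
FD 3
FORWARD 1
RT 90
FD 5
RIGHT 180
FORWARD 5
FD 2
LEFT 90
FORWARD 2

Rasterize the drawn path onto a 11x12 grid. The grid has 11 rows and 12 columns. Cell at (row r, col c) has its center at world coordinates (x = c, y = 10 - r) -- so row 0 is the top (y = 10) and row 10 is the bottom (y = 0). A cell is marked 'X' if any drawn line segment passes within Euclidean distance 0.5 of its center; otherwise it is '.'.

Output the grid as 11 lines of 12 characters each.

Segment 0: (8,9) -> (8,6)
Segment 1: (8,6) -> (8,5)
Segment 2: (8,5) -> (3,5)
Segment 3: (3,5) -> (8,5)
Segment 4: (8,5) -> (10,5)
Segment 5: (10,5) -> (10,7)

Answer: ............
........X...
........X...
........X.X.
........X.X.
...XXXXXXXX.
............
............
............
............
............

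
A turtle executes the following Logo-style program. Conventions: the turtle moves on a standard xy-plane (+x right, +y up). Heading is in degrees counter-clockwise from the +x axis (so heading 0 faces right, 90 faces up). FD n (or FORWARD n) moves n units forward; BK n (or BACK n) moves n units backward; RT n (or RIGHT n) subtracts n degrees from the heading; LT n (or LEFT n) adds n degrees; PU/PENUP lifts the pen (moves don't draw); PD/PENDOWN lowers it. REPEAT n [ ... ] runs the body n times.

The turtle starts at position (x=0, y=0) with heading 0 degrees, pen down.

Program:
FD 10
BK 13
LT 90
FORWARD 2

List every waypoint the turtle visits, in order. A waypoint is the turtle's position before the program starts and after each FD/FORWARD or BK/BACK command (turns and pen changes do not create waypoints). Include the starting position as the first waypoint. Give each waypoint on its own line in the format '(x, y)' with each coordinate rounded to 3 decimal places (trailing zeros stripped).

Executing turtle program step by step:
Start: pos=(0,0), heading=0, pen down
FD 10: (0,0) -> (10,0) [heading=0, draw]
BK 13: (10,0) -> (-3,0) [heading=0, draw]
LT 90: heading 0 -> 90
FD 2: (-3,0) -> (-3,2) [heading=90, draw]
Final: pos=(-3,2), heading=90, 3 segment(s) drawn
Waypoints (4 total):
(0, 0)
(10, 0)
(-3, 0)
(-3, 2)

Answer: (0, 0)
(10, 0)
(-3, 0)
(-3, 2)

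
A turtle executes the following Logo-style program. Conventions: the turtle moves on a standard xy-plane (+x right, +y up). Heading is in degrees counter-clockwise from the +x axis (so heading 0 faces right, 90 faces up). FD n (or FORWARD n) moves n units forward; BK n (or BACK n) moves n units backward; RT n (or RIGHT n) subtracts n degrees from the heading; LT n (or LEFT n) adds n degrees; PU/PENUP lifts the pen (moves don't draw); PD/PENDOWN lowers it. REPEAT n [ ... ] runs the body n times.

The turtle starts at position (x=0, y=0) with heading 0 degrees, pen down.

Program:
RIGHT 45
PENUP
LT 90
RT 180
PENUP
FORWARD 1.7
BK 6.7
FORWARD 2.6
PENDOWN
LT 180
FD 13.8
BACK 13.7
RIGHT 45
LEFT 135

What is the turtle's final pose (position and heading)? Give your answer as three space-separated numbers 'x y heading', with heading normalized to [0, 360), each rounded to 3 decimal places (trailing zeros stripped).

Executing turtle program step by step:
Start: pos=(0,0), heading=0, pen down
RT 45: heading 0 -> 315
PU: pen up
LT 90: heading 315 -> 45
RT 180: heading 45 -> 225
PU: pen up
FD 1.7: (0,0) -> (-1.202,-1.202) [heading=225, move]
BK 6.7: (-1.202,-1.202) -> (3.536,3.536) [heading=225, move]
FD 2.6: (3.536,3.536) -> (1.697,1.697) [heading=225, move]
PD: pen down
LT 180: heading 225 -> 45
FD 13.8: (1.697,1.697) -> (11.455,11.455) [heading=45, draw]
BK 13.7: (11.455,11.455) -> (1.768,1.768) [heading=45, draw]
RT 45: heading 45 -> 0
LT 135: heading 0 -> 135
Final: pos=(1.768,1.768), heading=135, 2 segment(s) drawn

Answer: 1.768 1.768 135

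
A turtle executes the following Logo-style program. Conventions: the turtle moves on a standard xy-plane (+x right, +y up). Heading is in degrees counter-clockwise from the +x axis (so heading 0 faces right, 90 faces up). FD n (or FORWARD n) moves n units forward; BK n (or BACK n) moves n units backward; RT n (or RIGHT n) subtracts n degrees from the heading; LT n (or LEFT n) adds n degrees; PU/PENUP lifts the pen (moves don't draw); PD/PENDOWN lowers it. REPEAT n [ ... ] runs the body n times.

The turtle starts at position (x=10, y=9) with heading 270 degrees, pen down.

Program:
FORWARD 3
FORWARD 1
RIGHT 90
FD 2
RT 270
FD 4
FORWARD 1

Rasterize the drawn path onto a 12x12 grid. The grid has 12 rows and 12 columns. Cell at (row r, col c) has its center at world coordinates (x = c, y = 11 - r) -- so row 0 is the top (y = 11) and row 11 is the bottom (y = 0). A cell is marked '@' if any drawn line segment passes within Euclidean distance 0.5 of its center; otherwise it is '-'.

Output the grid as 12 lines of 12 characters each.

Segment 0: (10,9) -> (10,6)
Segment 1: (10,6) -> (10,5)
Segment 2: (10,5) -> (8,5)
Segment 3: (8,5) -> (8,1)
Segment 4: (8,1) -> (8,0)

Answer: ------------
------------
----------@-
----------@-
----------@-
----------@-
--------@@@-
--------@---
--------@---
--------@---
--------@---
--------@---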